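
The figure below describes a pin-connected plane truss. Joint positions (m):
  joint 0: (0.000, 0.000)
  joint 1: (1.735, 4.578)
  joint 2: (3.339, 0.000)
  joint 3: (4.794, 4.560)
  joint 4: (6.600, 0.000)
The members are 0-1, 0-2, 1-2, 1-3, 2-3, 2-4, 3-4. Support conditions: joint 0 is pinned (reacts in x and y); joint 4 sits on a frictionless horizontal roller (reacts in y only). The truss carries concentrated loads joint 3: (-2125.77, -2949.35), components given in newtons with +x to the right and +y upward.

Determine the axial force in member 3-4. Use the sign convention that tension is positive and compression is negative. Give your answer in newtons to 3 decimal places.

-724.492

N=5 nodes, M=7 members, R=3 reactions → 2N=10, M+R=10
member 0 (0-1): L=4.8957, (cx,cy)=(0.3544,0.9351)
member 1 (0-2): L=3.3390, (cx,cy)=(1.0000,0.0000)
member 2 (1-2): L=4.8509, (cx,cy)=(0.3307,-0.9437)
member 3 (1-3): L=3.0591, (cx,cy)=(1.0000,-0.0059)
member 4 (2-3): L=4.7865, (cx,cy)=(0.3040,0.9527)
member 5 (2-4): L=3.2610, (cx,cy)=(1.0000,0.0000)
member 6 (3-4): L=4.9046, (cx,cy)=(0.3682,-0.9297)
solve A·x = −loads:
  F[0-1] = -2433.7165 N (compression)
  F[0-2] = -1263.2866 N (compression)
  F[1-2] = +2421.7777 N (tension)
  F[1-3] = -1663.3036 N (compression)
  F[2-3] = -2399.0783 N (compression)
  F[2-4] = +266.7758 N (tension)
  F[3-4] = -724.4919 N (compression)
  Rx@0 = +2125.7700 N
  Ry@0 = +2275.7632 N
  Ry@4 = +673.5868 N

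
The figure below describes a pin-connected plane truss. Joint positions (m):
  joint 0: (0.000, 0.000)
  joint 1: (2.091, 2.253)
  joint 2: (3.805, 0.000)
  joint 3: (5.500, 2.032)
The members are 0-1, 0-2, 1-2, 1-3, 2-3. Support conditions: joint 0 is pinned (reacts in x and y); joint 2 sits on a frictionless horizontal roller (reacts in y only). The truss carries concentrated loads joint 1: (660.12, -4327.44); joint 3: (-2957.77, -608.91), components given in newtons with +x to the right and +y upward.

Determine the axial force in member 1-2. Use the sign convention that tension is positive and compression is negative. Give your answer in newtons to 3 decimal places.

-1645.994

N=4 nodes, M=5 members, R=3 reactions → 2N=8, M+R=8
member 0 (0-1): L=3.0738, (cx,cy)=(0.6803,0.7330)
member 1 (0-2): L=3.8050, (cx,cy)=(1.0000,0.0000)
member 2 (1-2): L=2.8309, (cx,cy)=(0.6055,-0.7959)
member 3 (1-3): L=3.4162, (cx,cy)=(0.9979,-0.0647)
member 4 (2-3): L=2.6461, (cx,cy)=(0.6406,0.7679)
solve A·x = −loads:
  F[0-1] = -3911.1871 N (compression)
  F[0-2] = +362.9894 N (tension)
  F[1-2] = -1645.9939 N (compression)
  F[1-3] = -2329.0410 N (compression)
  F[2-3] = -989.1528 N (compression)
  Rx@0 = +2297.6500 N
  Ry@0 = +2866.7721 N
  Ry@2 = +2069.5779 N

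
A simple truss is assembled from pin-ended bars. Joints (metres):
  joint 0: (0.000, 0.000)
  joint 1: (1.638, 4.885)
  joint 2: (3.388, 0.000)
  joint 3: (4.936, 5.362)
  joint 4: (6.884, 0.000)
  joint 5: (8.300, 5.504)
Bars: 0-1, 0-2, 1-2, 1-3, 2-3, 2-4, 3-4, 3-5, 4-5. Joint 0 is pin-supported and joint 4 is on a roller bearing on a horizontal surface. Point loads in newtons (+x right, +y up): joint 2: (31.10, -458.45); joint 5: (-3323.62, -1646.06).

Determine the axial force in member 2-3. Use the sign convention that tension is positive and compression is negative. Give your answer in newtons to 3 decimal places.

-1925.339

N=6 nodes, M=9 members, R=3 reactions → 2N=12, M+R=12
member 0 (0-1): L=5.1523, (cx,cy)=(0.3179,0.9481)
member 1 (0-2): L=3.3880, (cx,cy)=(1.0000,0.0000)
member 2 (1-2): L=5.1890, (cx,cy)=(0.3373,-0.9414)
member 3 (1-3): L=3.3323, (cx,cy)=(0.9897,0.1431)
member 4 (2-3): L=5.5810, (cx,cy)=(0.2774,0.9608)
member 5 (2-4): L=3.4960, (cx,cy)=(1.0000,0.0000)
member 6 (3-4): L=5.7049, (cx,cy)=(0.3415,-0.9399)
member 7 (3-5): L=3.3670, (cx,cy)=(0.9991,0.0422)
member 8 (4-5): L=5.6832, (cx,cy)=(0.2492,0.9685)
solve A·x = −loads:
  F[0-1] = -2691.2098 N (compression)
  F[0-2] = -2436.9418 N (compression)
  F[1-2] = +2451.8896 N (tension)
  F[1-3] = -1699.9891 N (compression)
  F[2-3] = -1925.3388 N (compression)
  F[2-4] = -1107.1051 N (compression)
  F[3-4] = +2095.3102 N (tension)
  F[3-5] = -2934.5937 N (compression)
  F[4-5] = -1571.8668 N (compression)
  Rx@0 = +3292.5200 N
  Ry@0 = +2551.5870 N
  Ry@4 = -447.0770 N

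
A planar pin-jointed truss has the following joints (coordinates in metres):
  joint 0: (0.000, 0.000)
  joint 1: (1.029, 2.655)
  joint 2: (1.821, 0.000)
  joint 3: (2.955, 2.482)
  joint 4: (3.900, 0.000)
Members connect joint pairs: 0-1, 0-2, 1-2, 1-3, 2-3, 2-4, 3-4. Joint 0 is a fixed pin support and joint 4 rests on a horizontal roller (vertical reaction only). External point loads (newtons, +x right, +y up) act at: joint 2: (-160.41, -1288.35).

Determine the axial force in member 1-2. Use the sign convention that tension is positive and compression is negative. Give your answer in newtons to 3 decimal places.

N=5 nodes, M=7 members, R=3 reactions → 2N=10, M+R=10
member 0 (0-1): L=2.8474, (cx,cy)=(0.3614,0.9324)
member 1 (0-2): L=1.8210, (cx,cy)=(1.0000,0.0000)
member 2 (1-2): L=2.7706, (cx,cy)=(0.2859,-0.9583)
member 3 (1-3): L=1.9338, (cx,cy)=(0.9960,-0.0895)
member 4 (2-3): L=2.7288, (cx,cy)=(0.4156,0.9096)
member 5 (2-4): L=2.0790, (cx,cy)=(1.0000,0.0000)
member 6 (3-4): L=2.6558, (cx,cy)=(0.3558,-0.9346)
solve A·x = −loads:
  F[0-1] = -736.5674 N (compression)
  F[0-2] = +105.7695 N (tension)
  F[1-2] = +762.0655 N (tension)
  F[1-3] = -485.9703 N (compression)
  F[2-3] = +613.5746 N (tension)
  F[2-4] = +229.0389 N (tension)
  F[3-4] = -643.6876 N (compression)
  Rx@0 = +160.4100 N
  Ry@0 = +686.7897 N
  Ry@4 = +601.5603 N

762.066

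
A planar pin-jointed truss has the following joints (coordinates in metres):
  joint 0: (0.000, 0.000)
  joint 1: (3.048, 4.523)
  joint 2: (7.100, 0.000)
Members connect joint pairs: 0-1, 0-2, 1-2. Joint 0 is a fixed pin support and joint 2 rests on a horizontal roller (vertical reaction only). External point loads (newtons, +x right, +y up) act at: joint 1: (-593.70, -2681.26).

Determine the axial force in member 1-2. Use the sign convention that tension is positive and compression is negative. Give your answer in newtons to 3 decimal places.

N=3 nodes, M=3 members, R=3 reactions → 2N=6, M+R=6
member 0 (0-1): L=5.4542, (cx,cy)=(0.5588,0.8293)
member 1 (0-2): L=7.1000, (cx,cy)=(1.0000,0.0000)
member 2 (1-2): L=6.0726, (cx,cy)=(0.6673,-0.7448)
solve A·x = −loads:
  F[0-1] = -2301.3076 N (compression)
  F[0-2] = +692.3622 N (tension)
  F[1-2] = -1037.6172 N (compression)
  Rx@0 = +593.7000 N
  Ry@0 = +1908.4184 N
  Ry@2 = +772.8416 N

-1037.617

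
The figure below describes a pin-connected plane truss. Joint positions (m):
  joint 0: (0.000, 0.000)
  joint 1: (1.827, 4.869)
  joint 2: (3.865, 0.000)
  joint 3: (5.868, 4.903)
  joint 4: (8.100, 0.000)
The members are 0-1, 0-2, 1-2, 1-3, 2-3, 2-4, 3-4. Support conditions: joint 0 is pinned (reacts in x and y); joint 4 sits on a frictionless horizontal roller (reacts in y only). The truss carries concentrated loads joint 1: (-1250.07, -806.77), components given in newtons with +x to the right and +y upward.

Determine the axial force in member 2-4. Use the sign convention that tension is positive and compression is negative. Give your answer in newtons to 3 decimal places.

N=5 nodes, M=7 members, R=3 reactions → 2N=10, M+R=10
member 0 (0-1): L=5.2005, (cx,cy)=(0.3513,0.9363)
member 1 (0-2): L=3.8650, (cx,cy)=(1.0000,0.0000)
member 2 (1-2): L=5.2783, (cx,cy)=(0.3861,-0.9225)
member 3 (1-3): L=4.0411, (cx,cy)=(1.0000,0.0084)
member 4 (2-3): L=5.2964, (cx,cy)=(0.3782,0.9257)
member 5 (2-4): L=4.2350, (cx,cy)=(1.0000,0.0000)
member 6 (3-4): L=5.3871, (cx,cy)=(0.4143,-0.9101)
solve A·x = −loads:
  F[0-1] = -1469.9254 N (compression)
  F[0-2] = -733.6660 N (compression)
  F[1-2] = +621.8333 N (tension)
  F[1-3] = +493.5886 N (tension)
  F[2-3] = -619.6322 N (compression)
  F[2-4] = -259.2359 N (compression)
  F[3-4] = +625.6895 N (tension)
  Rx@0 = +1250.0700 N
  Ry@0 = +1376.2295 N
  Ry@4 = -569.4595 N

-259.236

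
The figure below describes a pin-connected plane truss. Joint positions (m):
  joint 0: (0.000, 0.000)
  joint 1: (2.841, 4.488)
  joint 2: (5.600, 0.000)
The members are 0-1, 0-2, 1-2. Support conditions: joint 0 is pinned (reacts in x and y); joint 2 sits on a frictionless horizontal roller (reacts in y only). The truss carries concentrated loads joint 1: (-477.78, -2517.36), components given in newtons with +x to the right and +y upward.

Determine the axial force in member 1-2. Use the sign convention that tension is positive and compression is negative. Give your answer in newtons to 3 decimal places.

N=3 nodes, M=3 members, R=3 reactions → 2N=6, M+R=6
member 0 (0-1): L=5.3116, (cx,cy)=(0.5349,0.8449)
member 1 (0-2): L=5.6000, (cx,cy)=(1.0000,0.0000)
member 2 (1-2): L=5.2682, (cx,cy)=(0.5237,-0.8519)
solve A·x = −loads:
  F[0-1] = -1921.0350 N (compression)
  F[0-2] = +549.7124 N (tension)
  F[1-2] = -1049.6593 N (compression)
  Rx@0 = +477.7800 N
  Ry@0 = +1623.1559 N
  Ry@2 = +894.2041 N

-1049.659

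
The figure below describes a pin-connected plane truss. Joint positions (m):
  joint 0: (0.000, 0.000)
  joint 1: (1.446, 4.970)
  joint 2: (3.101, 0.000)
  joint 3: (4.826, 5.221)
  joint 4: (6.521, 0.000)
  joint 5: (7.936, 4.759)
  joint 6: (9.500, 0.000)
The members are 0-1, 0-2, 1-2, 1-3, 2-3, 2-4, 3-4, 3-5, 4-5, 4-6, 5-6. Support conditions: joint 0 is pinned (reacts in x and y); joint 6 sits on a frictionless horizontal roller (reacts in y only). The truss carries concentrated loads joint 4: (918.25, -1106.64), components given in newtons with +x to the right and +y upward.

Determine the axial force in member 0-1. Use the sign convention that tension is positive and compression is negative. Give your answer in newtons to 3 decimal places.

N=7 nodes, M=11 members, R=3 reactions → 2N=14, M+R=14
member 0 (0-1): L=5.1761, (cx,cy)=(0.2794,0.9602)
member 1 (0-2): L=3.1010, (cx,cy)=(1.0000,0.0000)
member 2 (1-2): L=5.2383, (cx,cy)=(0.3159,-0.9488)
member 3 (1-3): L=3.3893, (cx,cy)=(0.9973,0.0741)
member 4 (2-3): L=5.4986, (cx,cy)=(0.3137,0.9495)
member 5 (2-4): L=3.4200, (cx,cy)=(1.0000,0.0000)
member 6 (3-4): L=5.4893, (cx,cy)=(0.3088,-0.9511)
member 7 (3-5): L=3.1441, (cx,cy)=(0.9891,-0.1469)
member 8 (4-5): L=4.9649, (cx,cy)=(0.2850,0.9585)
member 9 (4-6): L=2.9790, (cx,cy)=(1.0000,0.0000)
member 10 (5-6): L=5.0094, (cx,cy)=(0.3122,-0.9500)
solve A·x = −loads:
  F[0-1] = -361.4082 N (compression)
  F[0-2] = +1019.2137 N (tension)
  F[1-2] = +349.2154 N (tension)
  F[1-3] = -211.8771 N (compression)
  F[2-3] = -348.9440 N (compression)
  F[2-4] = +1239.0149 N (tension)
  F[3-4] = +435.9734 N (tension)
  F[3-5] = -460.3845 N (compression)
  F[4-5] = +721.9114 N (tension)
  F[4-6] = +249.6422 N (tension)
  F[5-6] = -799.5907 N (compression)
  Rx@0 = -918.2500 N
  Ry@0 = +347.0190 N
  Ry@6 = +759.6210 N

-361.408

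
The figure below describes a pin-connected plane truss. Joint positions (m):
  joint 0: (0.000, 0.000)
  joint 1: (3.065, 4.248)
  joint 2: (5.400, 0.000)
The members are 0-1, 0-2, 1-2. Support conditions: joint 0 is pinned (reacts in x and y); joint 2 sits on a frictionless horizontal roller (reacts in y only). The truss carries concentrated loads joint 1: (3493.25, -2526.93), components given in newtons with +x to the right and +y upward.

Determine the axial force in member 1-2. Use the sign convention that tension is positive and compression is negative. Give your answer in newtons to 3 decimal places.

N=3 nodes, M=3 members, R=3 reactions → 2N=6, M+R=6
member 0 (0-1): L=5.2383, (cx,cy)=(0.5851,0.8110)
member 1 (0-2): L=5.4000, (cx,cy)=(1.0000,0.0000)
member 2 (1-2): L=4.8474, (cx,cy)=(0.4817,-0.8763)
solve A·x = −loads:
  F[0-1] = +2041.2579 N (tension)
  F[0-2] = +2298.8812 N (tension)
  F[1-2] = -4772.4632 N (compression)
  Rx@0 = -3493.2500 N
  Ry@0 = -1655.3601 N
  Ry@2 = +4182.2901 N

-4772.463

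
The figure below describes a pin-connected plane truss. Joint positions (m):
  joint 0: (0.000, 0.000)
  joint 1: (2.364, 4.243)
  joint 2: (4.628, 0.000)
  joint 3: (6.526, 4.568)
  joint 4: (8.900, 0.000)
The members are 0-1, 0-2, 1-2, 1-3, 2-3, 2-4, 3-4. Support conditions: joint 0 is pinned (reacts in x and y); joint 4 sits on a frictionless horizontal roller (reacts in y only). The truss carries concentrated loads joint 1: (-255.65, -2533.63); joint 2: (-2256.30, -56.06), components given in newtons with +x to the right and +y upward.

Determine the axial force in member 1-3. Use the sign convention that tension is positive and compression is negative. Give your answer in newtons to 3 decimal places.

-562.555

N=5 nodes, M=7 members, R=3 reactions → 2N=10, M+R=10
member 0 (0-1): L=4.8571, (cx,cy)=(0.4867,0.8736)
member 1 (0-2): L=4.6280, (cx,cy)=(1.0000,0.0000)
member 2 (1-2): L=4.8092, (cx,cy)=(0.4708,-0.8823)
member 3 (1-3): L=4.1747, (cx,cy)=(0.9970,0.0779)
member 4 (2-3): L=4.9466, (cx,cy)=(0.3837,0.9235)
member 5 (2-4): L=4.2720, (cx,cy)=(1.0000,0.0000)
member 6 (3-4): L=5.1481, (cx,cy)=(0.4611,-0.8873)
solve A·x = −loads:
  F[0-1] = -2300.2775 N (compression)
  F[0-2] = -1392.3845 N (compression)
  F[1-2] = -643.7836 N (compression)
  F[1-3] = -562.5547 N (compression)
  F[2-3] = +675.7689 N (tension)
  F[2-4] = +301.5572 N (tension)
  F[3-4] = -653.9317 N (compression)
  Rx@0 = +2511.9500 N
  Ry@0 = +2009.4401 N
  Ry@4 = +580.2499 N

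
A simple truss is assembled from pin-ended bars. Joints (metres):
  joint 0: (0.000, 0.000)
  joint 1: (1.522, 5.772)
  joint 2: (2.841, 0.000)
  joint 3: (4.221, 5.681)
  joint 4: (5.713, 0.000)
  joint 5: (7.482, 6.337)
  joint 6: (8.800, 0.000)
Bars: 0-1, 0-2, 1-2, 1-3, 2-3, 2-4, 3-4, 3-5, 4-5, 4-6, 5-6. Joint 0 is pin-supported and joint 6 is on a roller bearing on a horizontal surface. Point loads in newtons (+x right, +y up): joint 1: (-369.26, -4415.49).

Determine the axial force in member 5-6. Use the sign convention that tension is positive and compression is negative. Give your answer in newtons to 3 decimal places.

-532.638

N=7 nodes, M=11 members, R=3 reactions → 2N=14, M+R=14
member 0 (0-1): L=5.9693, (cx,cy)=(0.2550,0.9669)
member 1 (0-2): L=2.8410, (cx,cy)=(1.0000,0.0000)
member 2 (1-2): L=5.9208, (cx,cy)=(0.2228,-0.9749)
member 3 (1-3): L=2.7005, (cx,cy)=(0.9994,-0.0337)
member 4 (2-3): L=5.8462, (cx,cy)=(0.2361,0.9717)
member 5 (2-4): L=2.8720, (cx,cy)=(1.0000,0.0000)
member 6 (3-4): L=5.8737, (cx,cy)=(0.2540,-0.9672)
member 7 (3-5): L=3.3263, (cx,cy)=(0.9804,0.1972)
member 8 (4-5): L=6.5793, (cx,cy)=(0.2689,0.9632)
member 9 (4-6): L=3.0870, (cx,cy)=(1.0000,0.0000)
member 10 (5-6): L=6.4726, (cx,cy)=(0.2036,-0.9790)
solve A·x = −loads:
  F[0-1] = -4027.1138 N (compression)
  F[0-2] = +657.5394 N (tension)
  F[1-2] = -516.1562 N (compression)
  F[1-3] = -542.8613 N (compression)
  F[2-3] = +517.8184 N (tension)
  F[2-4] = +420.3218 N (tension)
  F[3-4] = -595.1416 N (compression)
  F[3-5] = -274.5384 N (compression)
  F[4-5] = +597.6285 N (tension)
  F[4-6] = +108.4595 N (tension)
  F[5-6] = -532.6376 N (compression)
  Rx@0 = +369.2600 N
  Ry@0 = +3894.0119 N
  Ry@6 = +521.4781 N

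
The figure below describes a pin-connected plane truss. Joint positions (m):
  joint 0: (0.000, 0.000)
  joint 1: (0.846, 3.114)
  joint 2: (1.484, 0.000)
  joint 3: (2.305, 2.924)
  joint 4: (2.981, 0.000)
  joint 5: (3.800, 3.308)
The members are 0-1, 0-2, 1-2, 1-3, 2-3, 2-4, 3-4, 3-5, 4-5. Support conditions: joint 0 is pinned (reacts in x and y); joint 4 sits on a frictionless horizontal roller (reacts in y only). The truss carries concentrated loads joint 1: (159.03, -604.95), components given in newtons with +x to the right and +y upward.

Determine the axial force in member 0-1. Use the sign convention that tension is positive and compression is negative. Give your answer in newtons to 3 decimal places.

N=6 nodes, M=9 members, R=3 reactions → 2N=12, M+R=12
member 0 (0-1): L=3.2269, (cx,cy)=(0.2622,0.9650)
member 1 (0-2): L=1.4840, (cx,cy)=(1.0000,0.0000)
member 2 (1-2): L=3.1787, (cx,cy)=(0.2007,-0.9797)
member 3 (1-3): L=1.4713, (cx,cy)=(0.9916,-0.1291)
member 4 (2-3): L=3.0371, (cx,cy)=(0.2703,0.9628)
member 5 (2-4): L=1.4970, (cx,cy)=(1.0000,0.0000)
member 6 (3-4): L=3.0011, (cx,cy)=(0.2252,-0.9743)
member 7 (3-5): L=1.5435, (cx,cy)=(0.9686,0.2488)
member 8 (4-5): L=3.4079, (cx,cy)=(0.2403,0.9707)
solve A·x = −loads:
  F[0-1] = -276.8246 N (compression)
  F[0-2] = +231.6060 N (tension)
  F[1-2] = -322.6464 N (compression)
  F[1-3] = -168.2559 N (compression)
  F[2-3] = +328.3038 N (tension)
  F[2-4] = +78.0980 N (tension)
  F[3-4] = -346.7187 N (compression)
  F[3-5] = +0.0000 N (tension)
  F[4-5] = -0.0000 N (compression)
  Rx@0 = -159.0300 N
  Ry@0 = +267.1415 N
  Ry@4 = +337.8085 N

-276.825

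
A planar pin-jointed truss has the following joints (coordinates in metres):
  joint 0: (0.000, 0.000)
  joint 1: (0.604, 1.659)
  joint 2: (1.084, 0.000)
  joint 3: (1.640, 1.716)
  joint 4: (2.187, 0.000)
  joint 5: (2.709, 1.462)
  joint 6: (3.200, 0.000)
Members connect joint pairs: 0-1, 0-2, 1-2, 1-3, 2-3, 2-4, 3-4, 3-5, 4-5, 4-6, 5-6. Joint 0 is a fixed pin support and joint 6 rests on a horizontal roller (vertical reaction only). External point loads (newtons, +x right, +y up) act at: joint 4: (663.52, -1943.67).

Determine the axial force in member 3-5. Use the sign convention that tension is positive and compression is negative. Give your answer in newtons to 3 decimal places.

N=7 nodes, M=11 members, R=3 reactions → 2N=14, M+R=14
member 0 (0-1): L=1.7655, (cx,cy)=(0.3421,0.9397)
member 1 (0-2): L=1.0840, (cx,cy)=(1.0000,0.0000)
member 2 (1-2): L=1.7270, (cx,cy)=(0.2779,-0.9606)
member 3 (1-3): L=1.0376, (cx,cy)=(0.9985,0.0549)
member 4 (2-3): L=1.8038, (cx,cy)=(0.3082,0.9513)
member 5 (2-4): L=1.1030, (cx,cy)=(1.0000,0.0000)
member 6 (3-4): L=1.8011, (cx,cy)=(0.3037,-0.9528)
member 7 (3-5): L=1.0988, (cx,cy)=(0.9729,-0.2312)
member 8 (4-5): L=1.5524, (cx,cy)=(0.3363,0.9418)
member 9 (4-6): L=1.0130, (cx,cy)=(1.0000,0.0000)
member 10 (5-6): L=1.5422, (cx,cy)=(0.3184,-0.9480)
solve A·x = −loads:
  F[0-1] = -654.8032 N (compression)
  F[0-2] = +887.5327 N (tension)
  F[1-2] = +617.8632 N (tension)
  F[1-3] = -396.3348 N (compression)
  F[2-3] = -623.8970 N (compression)
  F[2-4] = +1251.5623 N (tension)
  F[3-4] = +857.3844 N (tension)
  F[3-5] = -872.0576 N (compression)
  F[4-5] = +1196.4521 N (tension)
  F[4-6] = +446.1239 N (tension)
  F[5-6] = -1401.2894 N (compression)
  Rx@0 = -663.5200 N
  Ry@0 = +615.2930 N
  Ry@6 = +1328.3770 N

-872.058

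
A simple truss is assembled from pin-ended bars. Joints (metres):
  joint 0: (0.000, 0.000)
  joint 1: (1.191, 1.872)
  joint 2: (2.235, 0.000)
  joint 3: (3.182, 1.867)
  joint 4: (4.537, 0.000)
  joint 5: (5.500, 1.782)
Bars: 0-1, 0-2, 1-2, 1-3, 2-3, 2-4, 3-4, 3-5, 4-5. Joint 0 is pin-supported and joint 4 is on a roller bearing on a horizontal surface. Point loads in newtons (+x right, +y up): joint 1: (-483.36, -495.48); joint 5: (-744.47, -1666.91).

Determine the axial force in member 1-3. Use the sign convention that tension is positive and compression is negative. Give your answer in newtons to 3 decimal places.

N=6 nodes, M=9 members, R=3 reactions → 2N=12, M+R=12
member 0 (0-1): L=2.2188, (cx,cy)=(0.5368,0.8437)
member 1 (0-2): L=2.2350, (cx,cy)=(1.0000,0.0000)
member 2 (1-2): L=2.1434, (cx,cy)=(0.4871,-0.8734)
member 3 (1-3): L=1.9910, (cx,cy)=(1.0000,-0.0025)
member 4 (2-3): L=2.0934, (cx,cy)=(0.4524,0.8918)
member 5 (2-4): L=2.3020, (cx,cy)=(1.0000,0.0000)
member 6 (3-4): L=2.3069, (cx,cy)=(0.5874,-0.8093)
member 7 (3-5): L=2.3196, (cx,cy)=(0.9993,-0.0366)
member 8 (4-5): L=2.0256, (cx,cy)=(0.4754,0.8798)
solve A·x = −loads:
  F[0-1] = -596.7007 N (compression)
  F[0-2] = -907.5282 N (compression)
  F[1-2] = +8.6650 N (tension)
  F[1-3] = +158.8383 N (tension)
  F[2-3] = -8.4856 N (compression)
  F[2-4] = -899.4692 N (compression)
  F[3-4] = +2.8978 N (tension)
  F[3-5] = +153.4001 N (tension)
  F[4-5] = -1888.3500 N (compression)
  Rx@0 = +1227.8300 N
  Ry@0 = +503.4466 N
  Ry@4 = +1658.9434 N

158.838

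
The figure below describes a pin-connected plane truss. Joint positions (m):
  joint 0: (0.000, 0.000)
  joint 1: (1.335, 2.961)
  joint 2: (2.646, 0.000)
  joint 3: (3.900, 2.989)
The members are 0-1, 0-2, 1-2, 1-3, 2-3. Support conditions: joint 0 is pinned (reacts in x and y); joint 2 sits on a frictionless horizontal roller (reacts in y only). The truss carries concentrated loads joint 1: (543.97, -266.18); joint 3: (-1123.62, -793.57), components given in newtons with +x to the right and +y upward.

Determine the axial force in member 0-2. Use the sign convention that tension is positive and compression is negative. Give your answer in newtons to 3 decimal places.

N=4 nodes, M=5 members, R=3 reactions → 2N=8, M+R=8
member 0 (0-1): L=3.2480, (cx,cy)=(0.4110,0.9116)
member 1 (0-2): L=2.6460, (cx,cy)=(1.0000,0.0000)
member 2 (1-2): L=3.2382, (cx,cy)=(0.4048,-0.9144)
member 3 (1-3): L=2.5652, (cx,cy)=(0.9999,0.0109)
member 4 (2-3): L=3.2414, (cx,cy)=(0.3869,0.9221)
solve A·x = −loads:
  F[0-1] = -456.6975 N (compression)
  F[0-2] = -391.9394 N (compression)
  F[1-2] = +154.7348 N (tension)
  F[1-3] = -794.3721 N (compression)
  F[2-3] = -851.1767 N (compression)
  Rx@0 = +579.6500 N
  Ry@0 = +416.3379 N
  Ry@2 = +643.4121 N

-391.939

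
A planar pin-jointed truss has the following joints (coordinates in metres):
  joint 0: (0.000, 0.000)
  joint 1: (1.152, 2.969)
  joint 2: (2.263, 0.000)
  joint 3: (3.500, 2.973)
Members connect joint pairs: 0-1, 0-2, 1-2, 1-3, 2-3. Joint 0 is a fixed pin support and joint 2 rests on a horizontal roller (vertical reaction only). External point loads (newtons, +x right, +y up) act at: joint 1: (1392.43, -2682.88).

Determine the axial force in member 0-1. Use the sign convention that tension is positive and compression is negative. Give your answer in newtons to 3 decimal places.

N=4 nodes, M=5 members, R=3 reactions → 2N=8, M+R=8
member 0 (0-1): L=3.1847, (cx,cy)=(0.3617,0.9323)
member 1 (0-2): L=2.2630, (cx,cy)=(1.0000,0.0000)
member 2 (1-2): L=3.1701, (cx,cy)=(0.3505,-0.9366)
member 3 (1-3): L=2.3480, (cx,cy)=(1.0000,0.0017)
member 4 (2-3): L=3.2201, (cx,cy)=(0.3842,0.9233)
solve A·x = −loads:
  F[0-1] = +546.7205 N (tension)
  F[0-2] = +1194.6626 N (tension)
  F[1-2] = -3408.7782 N (compression)
  F[1-3] = -0.0000 N (compression)
  F[2-3] = +0.0000 N (tension)
  Rx@0 = -1392.4300 N
  Ry@0 = -509.6973 N
  Ry@2 = +3192.5773 N

546.720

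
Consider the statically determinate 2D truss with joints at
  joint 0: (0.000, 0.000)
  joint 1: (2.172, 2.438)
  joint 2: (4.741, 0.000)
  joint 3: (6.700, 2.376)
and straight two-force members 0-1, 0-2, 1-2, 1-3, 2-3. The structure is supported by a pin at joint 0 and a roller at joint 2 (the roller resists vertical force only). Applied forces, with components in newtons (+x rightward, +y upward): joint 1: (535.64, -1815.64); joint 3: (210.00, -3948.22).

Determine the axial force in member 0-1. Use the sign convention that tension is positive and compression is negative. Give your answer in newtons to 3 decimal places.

N=4 nodes, M=5 members, R=3 reactions → 2N=8, M+R=8
member 0 (0-1): L=3.2652, (cx,cy)=(0.6652,0.7467)
member 1 (0-2): L=4.7410, (cx,cy)=(1.0000,0.0000)
member 2 (1-2): L=3.5417, (cx,cy)=(0.7254,-0.6884)
member 3 (1-3): L=4.5284, (cx,cy)=(0.9999,-0.0137)
member 4 (2-3): L=3.0795, (cx,cy)=(0.6362,0.7716)
solve A·x = −loads:
  F[0-1] = +1377.1514 N (tension)
  F[0-2] = -170.4409 N (compression)
  F[1-2] = -4199.5242 N (compression)
  F[1-3] = +3426.9241 N (tension)
  F[2-3] = -5056.3508 N (compression)
  Rx@0 = -745.6400 N
  Ry@0 = -1028.2713 N
  Ry@2 = +6792.1313 N

1377.151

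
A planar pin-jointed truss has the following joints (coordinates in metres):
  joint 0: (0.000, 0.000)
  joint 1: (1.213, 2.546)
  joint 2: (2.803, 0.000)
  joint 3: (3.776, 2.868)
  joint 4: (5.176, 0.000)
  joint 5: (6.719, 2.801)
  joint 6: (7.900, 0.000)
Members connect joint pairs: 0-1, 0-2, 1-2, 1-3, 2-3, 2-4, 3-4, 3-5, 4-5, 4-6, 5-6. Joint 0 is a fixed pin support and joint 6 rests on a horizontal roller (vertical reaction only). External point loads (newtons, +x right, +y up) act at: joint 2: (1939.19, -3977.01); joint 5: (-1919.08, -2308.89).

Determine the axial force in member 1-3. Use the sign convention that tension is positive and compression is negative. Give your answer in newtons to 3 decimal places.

-3695.210

N=7 nodes, M=11 members, R=3 reactions → 2N=14, M+R=14
member 0 (0-1): L=2.8202, (cx,cy)=(0.4301,0.9028)
member 1 (0-2): L=2.8030, (cx,cy)=(1.0000,0.0000)
member 2 (1-2): L=3.0017, (cx,cy)=(0.5297,-0.8482)
member 3 (1-3): L=2.5831, (cx,cy)=(0.9922,0.1247)
member 4 (2-3): L=3.0286, (cx,cy)=(0.3213,0.9470)
member 5 (2-4): L=2.3730, (cx,cy)=(1.0000,0.0000)
member 6 (3-4): L=3.1915, (cx,cy)=(0.4387,-0.8986)
member 7 (3-5): L=2.9438, (cx,cy)=(0.9997,-0.0228)
member 8 (4-5): L=3.1979, (cx,cy)=(0.4825,0.8759)
member 9 (4-6): L=2.7240, (cx,cy)=(1.0000,0.0000)
member 10 (5-6): L=3.0398, (cx,cy)=(0.3885,-0.9214)
solve A·x = −loads:
  F[0-1] = -3978.3036 N (compression)
  F[0-2] = +1731.2281 N (tension)
  F[1-2] = +3691.2815 N (tension)
  F[1-3] = -3695.2096 N (compression)
  F[2-3] = +893.4863 N (tension)
  F[2-4] = +1460.2529 N (tension)
  F[3-4] = -347.2215 N (compression)
  F[3-5] = -3227.8532 N (compression)
  F[4-5] = +356.2424 N (tension)
  F[4-6] = +1136.0477 N (tension)
  F[5-6] = -2924.0929 N (compression)
  Rx@0 = -20.1100 N
  Ry@0 = +3591.5142 N
  Ry@6 = +2694.3858 N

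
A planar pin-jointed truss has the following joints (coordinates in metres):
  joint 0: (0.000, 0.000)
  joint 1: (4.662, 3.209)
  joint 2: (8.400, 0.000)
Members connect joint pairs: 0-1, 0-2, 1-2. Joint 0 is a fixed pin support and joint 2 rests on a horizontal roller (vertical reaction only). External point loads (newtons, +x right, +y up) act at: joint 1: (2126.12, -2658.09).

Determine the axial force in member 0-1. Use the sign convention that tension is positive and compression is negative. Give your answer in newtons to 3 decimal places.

-653.661

N=3 nodes, M=3 members, R=3 reactions → 2N=6, M+R=6
member 0 (0-1): L=5.6597, (cx,cy)=(0.8237,0.5670)
member 1 (0-2): L=8.4000, (cx,cy)=(1.0000,0.0000)
member 2 (1-2): L=4.9265, (cx,cy)=(0.7588,-0.6514)
solve A·x = −loads:
  F[0-1] = -653.6609 N (compression)
  F[0-2] = +2664.5550 N (tension)
  F[1-2] = -3511.7467 N (compression)
  Rx@0 = -2126.1200 N
  Ry@0 = +370.6216 N
  Ry@2 = +2287.4684 N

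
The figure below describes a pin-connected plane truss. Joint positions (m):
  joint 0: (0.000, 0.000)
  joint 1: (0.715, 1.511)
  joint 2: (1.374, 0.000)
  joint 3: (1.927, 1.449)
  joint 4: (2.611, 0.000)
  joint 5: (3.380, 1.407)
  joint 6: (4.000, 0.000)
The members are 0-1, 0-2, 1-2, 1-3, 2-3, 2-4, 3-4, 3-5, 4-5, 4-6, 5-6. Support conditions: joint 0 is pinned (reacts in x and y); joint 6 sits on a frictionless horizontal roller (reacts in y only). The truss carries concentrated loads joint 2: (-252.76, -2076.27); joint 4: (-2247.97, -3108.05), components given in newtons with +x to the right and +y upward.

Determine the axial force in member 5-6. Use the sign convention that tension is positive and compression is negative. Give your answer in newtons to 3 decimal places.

-2996.389

N=7 nodes, M=11 members, R=3 reactions → 2N=14, M+R=14
member 0 (0-1): L=1.6716, (cx,cy)=(0.4277,0.9039)
member 1 (0-2): L=1.3740, (cx,cy)=(1.0000,0.0000)
member 2 (1-2): L=1.6485, (cx,cy)=(0.3998,-0.9166)
member 3 (1-3): L=1.2136, (cx,cy)=(0.9987,-0.0511)
member 4 (2-3): L=1.5509, (cx,cy)=(0.3566,0.9343)
member 5 (2-4): L=1.2370, (cx,cy)=(1.0000,0.0000)
member 6 (3-4): L=1.6023, (cx,cy)=(0.4269,-0.9043)
member 7 (3-5): L=1.4536, (cx,cy)=(0.9996,-0.0289)
member 8 (4-5): L=1.6034, (cx,cy)=(0.4796,0.8775)
member 9 (4-6): L=1.3890, (cx,cy)=(1.0000,0.0000)
member 10 (5-6): L=1.5375, (cx,cy)=(0.4032,-0.9151)
solve A·x = −loads:
  F[0-1] = -2701.9794 N (compression)
  F[0-2] = -1345.0224 N (compression)
  F[1-2] = +2791.2932 N (tension)
  F[1-3] = -2274.5487 N (compression)
  F[2-3] = -516.2029 N (compression)
  F[2-4] = +207.6649 N (tension)
  F[3-4] = +489.9870 N (tension)
  F[3-5] = -2665.9130 N (compression)
  F[4-5] = +3037.0149 N (tension)
  F[4-6] = +1208.2634 N (tension)
  F[5-6] = -2996.3888 N (compression)
  Rx@0 = +2500.7300 N
  Ry@0 = +2442.3416 N
  Ry@6 = +2741.9784 N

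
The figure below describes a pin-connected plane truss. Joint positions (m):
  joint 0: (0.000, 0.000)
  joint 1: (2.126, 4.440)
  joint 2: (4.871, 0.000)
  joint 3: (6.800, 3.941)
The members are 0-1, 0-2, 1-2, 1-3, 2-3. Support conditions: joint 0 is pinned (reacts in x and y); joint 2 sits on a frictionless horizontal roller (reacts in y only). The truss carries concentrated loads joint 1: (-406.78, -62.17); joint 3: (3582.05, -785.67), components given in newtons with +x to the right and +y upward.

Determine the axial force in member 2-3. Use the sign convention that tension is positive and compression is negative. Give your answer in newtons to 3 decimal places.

N=4 nodes, M=5 members, R=3 reactions → 2N=8, M+R=8
member 0 (0-1): L=4.9228, (cx,cy)=(0.4319,0.9019)
member 1 (0-2): L=4.8710, (cx,cy)=(1.0000,0.0000)
member 2 (1-2): L=5.2200, (cx,cy)=(0.5259,-0.8506)
member 3 (1-3): L=4.7006, (cx,cy)=(0.9943,-0.1062)
member 4 (2-3): L=4.3878, (cx,cy)=(0.4396,0.8982)
solve A·x = −loads:
  F[0-1] = +3108.2744 N (tension)
  F[0-2] = +1832.8922 N (tension)
  F[1-2] = -3842.2167 N (compression)
  F[1-3] = +3791.0474 N (tension)
  F[2-3] = -426.6655 N (compression)
  Rx@0 = -3175.2700 N
  Ry@0 = -2803.4606 N
  Ry@2 = +3651.3006 N

-426.666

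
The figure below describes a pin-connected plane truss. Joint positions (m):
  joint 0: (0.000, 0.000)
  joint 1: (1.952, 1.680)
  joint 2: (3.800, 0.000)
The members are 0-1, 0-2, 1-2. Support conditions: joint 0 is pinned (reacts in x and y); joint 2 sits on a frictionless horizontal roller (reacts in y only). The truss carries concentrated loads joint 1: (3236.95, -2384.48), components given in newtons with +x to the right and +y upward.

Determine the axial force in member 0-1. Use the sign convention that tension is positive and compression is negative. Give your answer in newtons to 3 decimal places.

416.146

N=3 nodes, M=3 members, R=3 reactions → 2N=6, M+R=6
member 0 (0-1): L=2.5754, (cx,cy)=(0.7579,0.6523)
member 1 (0-2): L=3.8000, (cx,cy)=(1.0000,0.0000)
member 2 (1-2): L=2.4975, (cx,cy)=(0.7399,-0.6727)
solve A·x = −loads:
  F[0-1] = +416.1459 N (tension)
  F[0-2] = +2921.5366 N (tension)
  F[1-2] = -3948.3422 N (compression)
  Rx@0 = -3236.9500 N
  Ry@0 = -271.4624 N
  Ry@2 = +2655.9424 N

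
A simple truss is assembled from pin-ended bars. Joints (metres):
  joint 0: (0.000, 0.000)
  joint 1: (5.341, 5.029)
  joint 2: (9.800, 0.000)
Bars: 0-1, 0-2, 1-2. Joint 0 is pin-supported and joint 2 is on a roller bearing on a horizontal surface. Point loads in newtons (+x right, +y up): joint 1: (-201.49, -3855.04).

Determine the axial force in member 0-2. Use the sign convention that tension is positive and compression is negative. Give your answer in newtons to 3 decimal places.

1771.186

N=3 nodes, M=3 members, R=3 reactions → 2N=6, M+R=6
member 0 (0-1): L=7.3360, (cx,cy)=(0.7281,0.6855)
member 1 (0-2): L=9.8000, (cx,cy)=(1.0000,0.0000)
member 2 (1-2): L=6.7211, (cx,cy)=(0.6634,-0.7482)
solve A·x = −loads:
  F[0-1] = -2709.5271 N (compression)
  F[0-2] = +1771.1864 N (tension)
  F[1-2] = -2669.7388 N (compression)
  Rx@0 = +201.4900 N
  Ry@0 = +1857.4405 N
  Ry@2 = +1997.5995 N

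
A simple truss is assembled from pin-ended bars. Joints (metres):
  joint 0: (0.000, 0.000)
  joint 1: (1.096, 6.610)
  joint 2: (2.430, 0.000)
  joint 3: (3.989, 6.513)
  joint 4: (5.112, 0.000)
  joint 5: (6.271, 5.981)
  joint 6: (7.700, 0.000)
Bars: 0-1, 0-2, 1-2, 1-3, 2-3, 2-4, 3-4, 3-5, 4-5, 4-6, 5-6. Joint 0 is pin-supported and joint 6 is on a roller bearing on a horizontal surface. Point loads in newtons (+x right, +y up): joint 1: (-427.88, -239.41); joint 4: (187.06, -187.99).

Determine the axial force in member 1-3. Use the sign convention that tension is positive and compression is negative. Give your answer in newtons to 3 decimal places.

N=7 nodes, M=11 members, R=3 reactions → 2N=14, M+R=14
member 0 (0-1): L=6.7002, (cx,cy)=(0.1636,0.9865)
member 1 (0-2): L=2.4300, (cx,cy)=(1.0000,0.0000)
member 2 (1-2): L=6.7433, (cx,cy)=(0.1978,-0.9802)
member 3 (1-3): L=2.8946, (cx,cy)=(0.9994,-0.0335)
member 4 (2-3): L=6.6970, (cx,cy)=(0.2328,0.9725)
member 5 (2-4): L=2.6820, (cx,cy)=(1.0000,0.0000)
member 6 (3-4): L=6.6091, (cx,cy)=(0.1699,-0.9855)
member 7 (3-5): L=2.3432, (cx,cy)=(0.9739,-0.2270)
member 8 (4-5): L=6.0923, (cx,cy)=(0.1902,0.9817)
member 9 (4-6): L=2.5880, (cx,cy)=(1.0000,0.0000)
member 10 (5-6): L=6.1493, (cx,cy)=(0.2324,-0.9726)
solve A·x = −loads:
  F[0-1] = -644.5081 N (compression)
  F[0-2] = -135.3939 N (compression)
  F[1-2] = +396.0599 N (tension)
  F[1-3] = +244.2398 N (tension)
  F[2-3] = -399.1998 N (compression)
  F[2-4] = +35.8876 N (tension)
  F[3-4] = +381.8534 N (tension)
  F[3-5] = +88.6028 N (tension)
  F[4-5] = -191.8137 N (compression)
  F[4-6] = -49.7981 N (compression)
  F[5-6] = +214.2935 N (tension)
  Rx@0 = +240.8200 N
  Ry@0 = +635.8271 N
  Ry@6 = -208.4271 N

244.240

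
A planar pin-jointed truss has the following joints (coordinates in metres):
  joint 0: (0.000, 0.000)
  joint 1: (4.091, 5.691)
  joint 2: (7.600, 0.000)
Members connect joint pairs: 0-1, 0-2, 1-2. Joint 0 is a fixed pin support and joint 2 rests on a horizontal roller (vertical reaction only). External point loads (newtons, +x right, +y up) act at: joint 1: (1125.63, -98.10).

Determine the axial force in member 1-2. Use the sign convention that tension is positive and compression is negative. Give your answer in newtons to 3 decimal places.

-1052.273

N=3 nodes, M=3 members, R=3 reactions → 2N=6, M+R=6
member 0 (0-1): L=7.0088, (cx,cy)=(0.5837,0.8120)
member 1 (0-2): L=7.6000, (cx,cy)=(1.0000,0.0000)
member 2 (1-2): L=6.6858, (cx,cy)=(0.5248,-0.8512)
solve A·x = −loads:
  F[0-1] = +982.2907 N (tension)
  F[0-2] = +552.2749 N (tension)
  F[1-2] = -1052.2729 N (compression)
  Rx@0 = -1125.6300 N
  Ry@0 = -797.5957 N
  Ry@2 = +895.6957 N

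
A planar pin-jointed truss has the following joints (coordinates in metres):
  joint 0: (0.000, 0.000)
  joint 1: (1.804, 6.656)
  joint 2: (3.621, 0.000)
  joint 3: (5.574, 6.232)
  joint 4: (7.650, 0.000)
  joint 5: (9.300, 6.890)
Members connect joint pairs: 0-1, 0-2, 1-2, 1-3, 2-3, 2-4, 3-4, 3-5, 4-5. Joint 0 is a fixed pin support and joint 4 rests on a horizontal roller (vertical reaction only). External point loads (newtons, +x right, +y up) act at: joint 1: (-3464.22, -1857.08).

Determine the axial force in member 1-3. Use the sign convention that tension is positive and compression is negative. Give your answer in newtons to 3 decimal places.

N=6 nodes, M=9 members, R=3 reactions → 2N=12, M+R=12
member 0 (0-1): L=6.8961, (cx,cy)=(0.2616,0.9652)
member 1 (0-2): L=3.6210, (cx,cy)=(1.0000,0.0000)
member 2 (1-2): L=6.8996, (cx,cy)=(0.2634,-0.9647)
member 3 (1-3): L=3.7938, (cx,cy)=(0.9937,-0.1118)
member 4 (2-3): L=6.5309, (cx,cy)=(0.2990,0.9542)
member 5 (2-4): L=4.0290, (cx,cy)=(1.0000,0.0000)
member 6 (3-4): L=6.5687, (cx,cy)=(0.3160,-0.9487)
member 7 (3-5): L=3.7837, (cx,cy)=(0.9848,0.1739)
member 8 (4-5): L=7.0848, (cx,cy)=(0.2329,0.9725)
solve A·x = −loads:
  F[0-1] = -4593.1929 N (compression)
  F[0-2] = -2262.6609 N (compression)
  F[1-2] = +2482.8757 N (tension)
  F[1-3] = +1618.9373 N (tension)
  F[2-3] = -2510.0928 N (compression)
  F[2-4] = -858.1711 N (compression)
  F[3-4] = +2715.3440 N (tension)
  F[3-5] = -0.0000 N (compression)
  F[4-5] = +0.0000 N (tension)
  Rx@0 = +3464.2200 N
  Ry@0 = +4433.2468 N
  Ry@4 = -2576.1668 N

1618.937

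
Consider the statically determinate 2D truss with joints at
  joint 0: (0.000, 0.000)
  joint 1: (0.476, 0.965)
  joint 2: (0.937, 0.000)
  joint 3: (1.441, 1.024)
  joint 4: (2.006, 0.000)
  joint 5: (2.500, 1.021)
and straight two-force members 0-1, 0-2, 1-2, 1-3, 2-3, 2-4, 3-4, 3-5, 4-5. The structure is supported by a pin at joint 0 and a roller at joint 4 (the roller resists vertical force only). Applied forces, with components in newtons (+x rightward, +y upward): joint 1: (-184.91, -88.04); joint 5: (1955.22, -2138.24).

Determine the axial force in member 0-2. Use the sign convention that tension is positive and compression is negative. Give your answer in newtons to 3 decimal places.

1096.699

N=6 nodes, M=9 members, R=3 reactions → 2N=12, M+R=12
member 0 (0-1): L=1.0760, (cx,cy)=(0.4424,0.8968)
member 1 (0-2): L=0.9370, (cx,cy)=(1.0000,0.0000)
member 2 (1-2): L=1.0695, (cx,cy)=(0.4311,-0.9023)
member 3 (1-3): L=0.9668, (cx,cy)=(0.9981,0.0610)
member 4 (2-3): L=1.1413, (cx,cy)=(0.4416,0.8972)
member 5 (2-4): L=1.0690, (cx,cy)=(1.0000,0.0000)
member 6 (3-4): L=1.1695, (cx,cy)=(0.4831,-0.8756)
member 7 (3-5): L=1.0590, (cx,cy)=(1.0000,-0.0028)
member 8 (4-5): L=1.1342, (cx,cy)=(0.4355,0.9002)
solve A·x = −loads:
  F[0-1] = +1522.7165 N (tension)
  F[0-2] = +1096.6992 N (tension)
  F[1-2] = -1508.7763 N (compression)
  F[1-3] = +1511.7091 N (tension)
  F[2-3] = +1517.3704 N (tension)
  F[2-4] = -223.7381 N (compression)
  F[3-4] = -1669.9117 N (compression)
  F[3-5] = +2985.7043 N (tension)
  F[4-5] = -2365.9764 N (compression)
  Rx@0 = -1770.3100 N
  Ry@0 = -1365.6186 N
  Ry@4 = +3591.8986 N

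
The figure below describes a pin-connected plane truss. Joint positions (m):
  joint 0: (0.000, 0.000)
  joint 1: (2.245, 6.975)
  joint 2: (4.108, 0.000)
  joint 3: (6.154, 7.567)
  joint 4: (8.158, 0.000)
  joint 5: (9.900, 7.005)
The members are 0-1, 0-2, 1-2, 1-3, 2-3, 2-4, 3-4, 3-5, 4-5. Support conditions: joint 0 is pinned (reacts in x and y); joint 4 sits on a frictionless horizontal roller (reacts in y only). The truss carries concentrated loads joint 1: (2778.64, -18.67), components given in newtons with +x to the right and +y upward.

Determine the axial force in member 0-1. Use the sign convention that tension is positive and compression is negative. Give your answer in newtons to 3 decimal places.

N=6 nodes, M=9 members, R=3 reactions → 2N=12, M+R=12
member 0 (0-1): L=7.3274, (cx,cy)=(0.3064,0.9519)
member 1 (0-2): L=4.1080, (cx,cy)=(1.0000,0.0000)
member 2 (1-2): L=7.2195, (cx,cy)=(0.2581,-0.9661)
member 3 (1-3): L=3.9536, (cx,cy)=(0.9887,0.1497)
member 4 (2-3): L=7.8387, (cx,cy)=(0.2610,0.9653)
member 5 (2-4): L=4.0500, (cx,cy)=(1.0000,0.0000)
member 6 (3-4): L=7.8279, (cx,cy)=(0.2560,-0.9667)
member 7 (3-5): L=3.7879, (cx,cy)=(0.9889,-0.1484)
member 8 (4-5): L=7.2184, (cx,cy)=(0.2413,0.9704)
solve A·x = −loads:
  F[0-1] = +2481.5159 N (tension)
  F[0-2] = +2018.3416 N (tension)
  F[1-2] = -2672.5834 N (compression)
  F[1-3] = -1343.8306 N (compression)
  F[2-3] = +2674.7867 N (tension)
  F[2-4] = +630.5289 N (tension)
  F[3-4] = -2462.9223 N (compression)
  F[3-5] = -0.0000 N (compression)
  F[4-5] = +0.0000 N (tension)
  Rx@0 = -2778.6400 N
  Ry@0 = -2362.1743 N
  Ry@4 = +2380.8443 N

2481.516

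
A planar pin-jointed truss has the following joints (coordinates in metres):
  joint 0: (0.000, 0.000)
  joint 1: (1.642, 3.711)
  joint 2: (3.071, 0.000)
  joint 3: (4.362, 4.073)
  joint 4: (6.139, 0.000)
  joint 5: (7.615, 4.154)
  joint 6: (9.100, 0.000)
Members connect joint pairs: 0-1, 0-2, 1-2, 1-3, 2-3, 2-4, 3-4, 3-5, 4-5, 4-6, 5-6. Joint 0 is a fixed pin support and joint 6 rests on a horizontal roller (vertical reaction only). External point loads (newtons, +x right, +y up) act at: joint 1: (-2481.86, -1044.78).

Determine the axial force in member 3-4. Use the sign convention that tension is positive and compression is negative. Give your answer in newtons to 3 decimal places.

914.651

N=7 nodes, M=11 members, R=3 reactions → 2N=14, M+R=14
member 0 (0-1): L=4.0580, (cx,cy)=(0.4046,0.9145)
member 1 (0-2): L=3.0710, (cx,cy)=(1.0000,0.0000)
member 2 (1-2): L=3.9766, (cx,cy)=(0.3593,-0.9332)
member 3 (1-3): L=2.7440, (cx,cy)=(0.9913,0.1319)
member 4 (2-3): L=4.2727, (cx,cy)=(0.3022,0.9533)
member 5 (2-4): L=3.0680, (cx,cy)=(1.0000,0.0000)
member 6 (3-4): L=4.4438, (cx,cy)=(0.3999,-0.9166)
member 7 (3-5): L=3.2540, (cx,cy)=(0.9997,0.0249)
member 8 (4-5): L=4.4084, (cx,cy)=(0.3348,0.9423)
member 9 (4-6): L=2.9610, (cx,cy)=(1.0000,0.0000)
member 10 (5-6): L=4.4115, (cx,cy)=(0.3366,-0.9416)
solve A·x = −loads:
  F[0-1] = -2043.0915 N (compression)
  F[0-2] = -1655.1662 N (compression)
  F[1-2] = +1064.0586 N (tension)
  F[1-3] = +1284.0197 N (tension)
  F[2-3] = -1041.6700 N (compression)
  F[2-4] = -958.0558 N (compression)
  F[3-4] = +914.6506 N (tension)
  F[3-5] = +592.4834 N (tension)
  F[4-5] = -889.6851 N (compression)
  F[4-6] = -294.4219 N (compression)
  F[5-6] = +874.6325 N (tension)
  Rx@0 = +2481.8600 N
  Ry@0 = +1868.3683 N
  Ry@6 = -823.5883 N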